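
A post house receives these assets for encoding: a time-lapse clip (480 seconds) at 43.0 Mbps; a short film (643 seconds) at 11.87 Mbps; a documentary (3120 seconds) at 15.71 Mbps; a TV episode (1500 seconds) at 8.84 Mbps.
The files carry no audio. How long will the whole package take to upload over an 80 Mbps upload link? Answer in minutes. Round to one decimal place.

18.9 minutes

time-lapse clip: 43.000 Mbps × 480 s = 20640.0 Mb
short film: 11.870 Mbps × 643 s = 7632.4 Mb
documentary: 15.710 Mbps × 3120 s = 49015.2 Mb
TV episode: 8.840 Mbps × 1500 s = 13260.0 Mb
Total: 90547.6 Mb = 11318.5 MB.
At 80 Mbps: 90547.6 / 80 = 1132 s ≈ 18.9 minutes.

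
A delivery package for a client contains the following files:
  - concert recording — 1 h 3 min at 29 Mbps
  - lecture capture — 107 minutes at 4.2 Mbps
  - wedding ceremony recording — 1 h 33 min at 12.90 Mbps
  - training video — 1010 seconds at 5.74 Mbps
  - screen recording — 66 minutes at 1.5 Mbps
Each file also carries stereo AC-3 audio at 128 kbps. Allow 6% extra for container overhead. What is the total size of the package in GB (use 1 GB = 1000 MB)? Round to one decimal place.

Audio: 128 kbps = 0.128 Mbps.
concert recording: 29.128 Mbps × 3780 s × 1.06 = 116710.1 Mb
lecture capture: 4.328 Mbps × 6420 s × 1.06 = 29452.9 Mb
wedding ceremony recording: 13.028 Mbps × 5580 s × 1.06 = 77058.0 Mb
training video: 5.868 Mbps × 1010 s × 1.06 = 6282.3 Mb
screen recording: 1.628 Mbps × 3960 s × 1.06 = 6833.7 Mb
Total: 236337.0 Mb = 29542.1 MB.
= 29.54 GB.

29.5 GB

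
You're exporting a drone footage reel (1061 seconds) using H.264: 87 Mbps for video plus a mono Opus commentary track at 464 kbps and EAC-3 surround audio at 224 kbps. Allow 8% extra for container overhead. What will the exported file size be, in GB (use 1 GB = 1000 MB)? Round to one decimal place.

Audio total: 464 + 224 = 688 kbps = 0.688 Mbps.
Total bitrate: 87 + 0.688 = 87.688 Mbps.
Stream data: 87.688 Mbps × 1061 s = 93037.0 Mb.
With 8% container overhead: ×1.08.
100,480 Mb ÷ 8 = 12,560 MB → 12.56 GB.

12.6 GB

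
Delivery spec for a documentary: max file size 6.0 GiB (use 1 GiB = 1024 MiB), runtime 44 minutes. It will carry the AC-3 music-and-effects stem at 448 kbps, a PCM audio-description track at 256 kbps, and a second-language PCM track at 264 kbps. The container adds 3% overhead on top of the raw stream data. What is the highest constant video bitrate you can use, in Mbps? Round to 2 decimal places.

Budget: 6.0 GiB = 51539.6 Mb.
Stream payload after overhead: 51539.6 / 1.03 = 50038.5 Mb.
44 min = 2640 s
Total bitrate budget: 50038.5 Mb / 2640 s = 18.954 Mbps.
Audio total: 448 + 256 + 264 = 968 kbps = 0.968 Mbps.
Video: 18.954 − 0.968 = 17.986 Mbps.

17.99 Mbps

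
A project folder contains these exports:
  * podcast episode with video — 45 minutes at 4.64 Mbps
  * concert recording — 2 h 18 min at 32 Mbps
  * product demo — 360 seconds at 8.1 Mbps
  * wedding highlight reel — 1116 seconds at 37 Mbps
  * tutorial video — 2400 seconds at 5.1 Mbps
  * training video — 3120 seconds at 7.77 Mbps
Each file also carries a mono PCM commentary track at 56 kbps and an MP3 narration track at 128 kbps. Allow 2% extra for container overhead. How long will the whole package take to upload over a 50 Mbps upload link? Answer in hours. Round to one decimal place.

2.0 hours

Audio total: 56 + 128 = 184 kbps = 0.184 Mbps.
podcast episode with video: 4.824 Mbps × 2700 s × 1.02 = 13285.3 Mb
concert recording: 32.184 Mbps × 8280 s × 1.02 = 271813.2 Mb
product demo: 8.284 Mbps × 360 s × 1.02 = 3041.9 Mb
wedding highlight reel: 37.184 Mbps × 1116 s × 1.02 = 42327.3 Mb
tutorial video: 5.284 Mbps × 2400 s × 1.02 = 12935.2 Mb
training video: 7.954 Mbps × 3120 s × 1.02 = 25312.8 Mb
Total: 368715.7 Mb = 46089.5 MB.
At 50 Mbps: 368715.7 / 50 = 7374 s ≈ 2.05 hours.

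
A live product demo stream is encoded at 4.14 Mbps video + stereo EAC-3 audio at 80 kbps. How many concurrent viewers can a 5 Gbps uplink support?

Audio: 80 kbps = 0.080 Mbps.
Per-viewer media rate: 4.220 Mbps.
5 Gbps = 5,000 Mbps; 5,000 / 4.220 = 1184.83 → 1184 viewers.

1184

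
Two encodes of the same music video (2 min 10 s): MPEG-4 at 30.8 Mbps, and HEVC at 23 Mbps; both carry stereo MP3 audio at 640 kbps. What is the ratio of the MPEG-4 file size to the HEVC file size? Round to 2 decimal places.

2 min 10 s = 130 s
Audio: 640 kbps = 0.640 Mbps.
MPEG-4: 31.440 Mbps × 130 s = 4087.2 Mb = 0.511 GB.
HEVC: 23.640 Mbps × 130 s = 3073.2 Mb = 0.384 GB.
Ratio: 0.511 / 0.384 = 1.330.

1.33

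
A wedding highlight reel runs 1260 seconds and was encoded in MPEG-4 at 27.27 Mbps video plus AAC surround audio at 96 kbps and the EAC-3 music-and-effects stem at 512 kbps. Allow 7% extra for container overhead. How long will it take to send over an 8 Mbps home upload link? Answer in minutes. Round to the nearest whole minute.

78 minutes

Audio total: 96 + 512 = 608 kbps = 0.608 Mbps.
Total bitrate: 27.878 Mbps.
File: 27.878 Mbps × 1260 s = 35126.3 Mb.
With 7% container overhead: ×1.07. → 37585.1 Mb.
At 8 Mbps: 37585.1 / 8 = 4698.1 s ≈ 78.3 minutes.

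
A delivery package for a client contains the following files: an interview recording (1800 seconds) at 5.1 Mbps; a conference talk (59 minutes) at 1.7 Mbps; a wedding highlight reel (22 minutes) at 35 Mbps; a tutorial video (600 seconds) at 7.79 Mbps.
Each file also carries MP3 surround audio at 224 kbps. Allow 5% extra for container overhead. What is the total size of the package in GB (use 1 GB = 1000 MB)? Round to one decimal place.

Audio: 224 kbps = 0.224 Mbps.
interview recording: 5.324 Mbps × 1800 s × 1.05 = 10062.4 Mb
conference talk: 1.924 Mbps × 3540 s × 1.05 = 7151.5 Mb
wedding highlight reel: 35.224 Mbps × 1320 s × 1.05 = 48820.5 Mb
tutorial video: 8.014 Mbps × 600 s × 1.05 = 5048.8 Mb
Total: 71083.2 Mb = 8885.4 MB.
= 8.885 GB.

8.9 GB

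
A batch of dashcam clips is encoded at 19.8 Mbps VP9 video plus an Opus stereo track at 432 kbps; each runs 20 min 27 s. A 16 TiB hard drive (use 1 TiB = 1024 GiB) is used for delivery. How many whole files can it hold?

20 min 27 s = 1227 s
Audio: 432 kbps = 0.432 Mbps.
Total bitrate: 20.232 Mbps.
Per item: 20.232 Mbps × 1227 s = 24,825 Mb = 3,103 MB.
Capacity: 16 TiB = 140,737,488 Mb; 5669.26 items → 5669 complete.

5669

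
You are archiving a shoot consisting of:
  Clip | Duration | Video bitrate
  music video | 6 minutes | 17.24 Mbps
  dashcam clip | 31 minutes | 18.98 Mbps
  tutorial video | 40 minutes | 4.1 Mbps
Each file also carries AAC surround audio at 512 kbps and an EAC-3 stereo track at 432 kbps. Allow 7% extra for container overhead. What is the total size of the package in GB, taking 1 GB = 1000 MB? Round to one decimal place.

Audio total: 512 + 432 = 944 kbps = 0.944 Mbps.
music video: 18.184 Mbps × 360 s × 1.07 = 7004.5 Mb
dashcam clip: 19.924 Mbps × 1860 s × 1.07 = 39652.7 Mb
tutorial video: 5.044 Mbps × 2400 s × 1.07 = 12953.0 Mb
Total: 59610.2 Mb = 7451.3 MB.
= 7.451 GB.

7.5 GB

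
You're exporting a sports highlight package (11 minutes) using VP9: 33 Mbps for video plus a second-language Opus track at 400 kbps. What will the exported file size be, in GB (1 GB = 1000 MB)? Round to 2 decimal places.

11 min = 660 s
Audio: 400 kbps = 0.400 Mbps.
Total bitrate: 33 + 0.400 = 33.400 Mbps.
Stream data: 33.400 Mbps × 660 s = 22044.0 Mb.
22,044 Mb ÷ 8 = 2,756 MB → 2.756 GB.

2.76 GB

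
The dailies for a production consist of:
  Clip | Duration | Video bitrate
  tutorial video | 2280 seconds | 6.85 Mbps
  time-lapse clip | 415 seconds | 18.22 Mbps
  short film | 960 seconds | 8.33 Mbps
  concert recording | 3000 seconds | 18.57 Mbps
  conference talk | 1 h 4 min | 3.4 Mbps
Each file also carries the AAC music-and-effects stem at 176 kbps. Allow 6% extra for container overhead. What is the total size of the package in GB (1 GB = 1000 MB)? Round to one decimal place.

13.5 GB

Audio: 176 kbps = 0.176 Mbps.
tutorial video: 7.026 Mbps × 2280 s × 1.06 = 16980.4 Mb
time-lapse clip: 18.396 Mbps × 415 s × 1.06 = 8092.4 Mb
short film: 8.506 Mbps × 960 s × 1.06 = 8655.7 Mb
concert recording: 18.746 Mbps × 3000 s × 1.06 = 59612.3 Mb
conference talk: 3.576 Mbps × 3840 s × 1.06 = 14555.8 Mb
Total: 107896.6 Mb = 13487.1 MB.
= 13.49 GB.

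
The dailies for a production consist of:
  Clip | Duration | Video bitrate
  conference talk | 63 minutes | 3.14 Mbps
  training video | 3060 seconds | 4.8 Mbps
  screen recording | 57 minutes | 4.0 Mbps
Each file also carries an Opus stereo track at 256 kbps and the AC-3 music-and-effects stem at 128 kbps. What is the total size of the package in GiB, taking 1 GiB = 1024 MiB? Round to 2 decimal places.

Audio total: 256 + 128 = 384 kbps = 0.384 Mbps.
conference talk: 3.524 Mbps × 3780 s = 13320.7 Mb
training video: 5.184 Mbps × 3060 s = 15863.0 Mb
screen recording: 4.384 Mbps × 3420 s = 14993.3 Mb
Total: 44177.0 Mb = 5522.1 MB.
= 5.143 GiB.

5.14 GiB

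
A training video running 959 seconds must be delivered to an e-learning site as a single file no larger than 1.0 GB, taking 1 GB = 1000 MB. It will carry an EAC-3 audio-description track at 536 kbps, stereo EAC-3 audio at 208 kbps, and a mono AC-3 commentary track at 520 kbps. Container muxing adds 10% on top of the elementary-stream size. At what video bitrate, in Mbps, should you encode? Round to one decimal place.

6.3 Mbps

Budget: 1.0 GB = 8000.0 Mb.
Stream payload after overhead: 8000.0 / 1.10 = 7272.7 Mb.
Total bitrate budget: 7272.7 Mb / 959 s = 7.584 Mbps.
Audio total: 536 + 208 + 520 = 1264 kbps = 1.264 Mbps.
Video: 7.584 − 1.264 = 6.320 Mbps.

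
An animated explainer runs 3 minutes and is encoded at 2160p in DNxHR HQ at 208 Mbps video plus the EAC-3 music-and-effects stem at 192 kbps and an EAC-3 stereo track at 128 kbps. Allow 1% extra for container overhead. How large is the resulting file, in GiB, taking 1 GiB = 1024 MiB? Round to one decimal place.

4.4 GiB

3 min = 180 s
Audio total: 192 + 128 = 320 kbps = 0.320 Mbps.
Total bitrate: 208 + 0.320 = 208.320 Mbps.
Stream data: 208.320 Mbps × 180 s = 37497.6 Mb.
With 1% container overhead: ×1.01.
37,873 Mb = 4,734,072,000 bytes ÷ 1,073,741,824 = 4.409 GiB.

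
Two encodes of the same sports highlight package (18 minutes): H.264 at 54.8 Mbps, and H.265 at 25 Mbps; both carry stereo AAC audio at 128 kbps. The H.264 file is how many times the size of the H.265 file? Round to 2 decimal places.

2.19

18 min = 1080 s
Audio: 128 kbps = 0.128 Mbps.
H.264: 54.928 Mbps × 1080 s = 59322.2 Mb = 7.415 GB.
H.265: 25.128 Mbps × 1080 s = 27138.2 Mb = 3.392 GB.
Ratio: 7.415 / 3.392 = 2.186.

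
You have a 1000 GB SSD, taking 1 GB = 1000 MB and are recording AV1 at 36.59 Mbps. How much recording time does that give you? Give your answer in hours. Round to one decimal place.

60.7 hours

Capacity: 1000 GB = 8,000,000 Mb.
Recording time: 8,000,000 / 36.590 = 218,639 s ≈ 60.7 hours.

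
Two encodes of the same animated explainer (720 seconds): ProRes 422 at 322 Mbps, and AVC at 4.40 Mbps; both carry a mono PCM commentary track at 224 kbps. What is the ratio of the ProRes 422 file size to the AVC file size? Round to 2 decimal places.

Audio: 224 kbps = 0.224 Mbps.
ProRes 422: 322.224 Mbps × 720 s = 232001.3 Mb = 27.009 GiB.
AVC: 4.624 Mbps × 720 s = 3329.3 Mb = 0.388 GiB.
Ratio: 27.009 / 0.388 = 69.685.

69.69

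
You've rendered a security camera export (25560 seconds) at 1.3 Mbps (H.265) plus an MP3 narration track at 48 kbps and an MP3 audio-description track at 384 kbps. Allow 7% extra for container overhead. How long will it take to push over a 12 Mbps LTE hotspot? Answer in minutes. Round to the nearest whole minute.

66 minutes

Audio total: 48 + 384 = 432 kbps = 0.432 Mbps.
Total bitrate: 1.732 Mbps.
File: 1.732 Mbps × 25560 s = 44269.9 Mb.
With 7% container overhead: ×1.07. → 47368.8 Mb.
At 12 Mbps: 47368.8 / 12 = 3947.4 s ≈ 65.8 minutes.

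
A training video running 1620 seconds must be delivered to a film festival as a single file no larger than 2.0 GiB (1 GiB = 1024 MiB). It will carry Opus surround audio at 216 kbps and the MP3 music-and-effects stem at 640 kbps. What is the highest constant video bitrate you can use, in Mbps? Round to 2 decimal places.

Budget: 2.0 GiB = 17179.9 Mb.
Total bitrate budget: 17179.9 Mb / 1620 s = 10.605 Mbps.
Audio total: 216 + 640 = 856 kbps = 0.856 Mbps.
Video: 10.605 − 0.856 = 9.749 Mbps.

9.75 Mbps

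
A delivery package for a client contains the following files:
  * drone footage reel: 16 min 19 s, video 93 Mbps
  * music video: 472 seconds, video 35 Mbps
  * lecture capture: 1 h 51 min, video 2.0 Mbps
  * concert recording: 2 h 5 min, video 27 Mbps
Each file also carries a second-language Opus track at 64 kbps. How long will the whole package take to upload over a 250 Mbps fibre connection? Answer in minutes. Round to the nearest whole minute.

22 minutes

Audio: 64 kbps = 0.064 Mbps.
drone footage reel: 93.064 Mbps × 979 s = 91109.7 Mb
music video: 35.064 Mbps × 472 s = 16550.2 Mb
lecture capture: 2.064 Mbps × 6660 s = 13746.2 Mb
concert recording: 27.064 Mbps × 7500 s = 202980.0 Mb
Total: 324386.1 Mb = 40548.3 MB.
At 250 Mbps: 324386.1 / 250 = 1298 s ≈ 21.6 minutes.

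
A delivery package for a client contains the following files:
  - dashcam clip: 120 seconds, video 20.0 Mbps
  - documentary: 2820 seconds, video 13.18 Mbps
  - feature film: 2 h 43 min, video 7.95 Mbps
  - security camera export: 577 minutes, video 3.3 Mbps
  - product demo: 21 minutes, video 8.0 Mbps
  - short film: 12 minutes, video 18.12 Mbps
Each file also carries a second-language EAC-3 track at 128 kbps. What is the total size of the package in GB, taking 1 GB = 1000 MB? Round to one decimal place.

32.6 GB

Audio: 128 kbps = 0.128 Mbps.
dashcam clip: 20.128 Mbps × 120 s = 2415.4 Mb
documentary: 13.308 Mbps × 2820 s = 37528.6 Mb
feature film: 8.078 Mbps × 9780 s = 79002.8 Mb
security camera export: 3.428 Mbps × 34620 s = 118677.4 Mb
product demo: 8.128 Mbps × 1260 s = 10241.3 Mb
short film: 18.248 Mbps × 720 s = 13138.6 Mb
Total: 261004.0 Mb = 32625.5 MB.
= 32.63 GB.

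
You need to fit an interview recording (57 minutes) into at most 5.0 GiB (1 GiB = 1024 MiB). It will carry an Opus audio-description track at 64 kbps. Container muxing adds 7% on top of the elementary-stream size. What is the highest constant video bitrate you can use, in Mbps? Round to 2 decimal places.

11.67 Mbps

Budget: 5.0 GiB = 42949.7 Mb.
Stream payload after overhead: 42949.7 / 1.07 = 40139.9 Mb.
57 min = 3420 s
Total bitrate budget: 40139.9 Mb / 3420 s = 11.737 Mbps.
Audio: 64 kbps = 0.064 Mbps.
Video: 11.737 − 0.064 = 11.673 Mbps.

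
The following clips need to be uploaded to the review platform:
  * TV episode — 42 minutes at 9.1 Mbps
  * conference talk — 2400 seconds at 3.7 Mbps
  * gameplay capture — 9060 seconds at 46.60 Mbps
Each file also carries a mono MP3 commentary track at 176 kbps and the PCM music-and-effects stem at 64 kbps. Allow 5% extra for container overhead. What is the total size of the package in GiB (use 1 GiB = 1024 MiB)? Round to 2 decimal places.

55.91 GiB

Audio total: 176 + 64 = 240 kbps = 0.240 Mbps.
TV episode: 9.340 Mbps × 2520 s × 1.05 = 24713.6 Mb
conference talk: 3.940 Mbps × 2400 s × 1.05 = 9928.8 Mb
gameplay capture: 46.840 Mbps × 9060 s × 1.05 = 445588.9 Mb
Total: 480231.4 Mb = 60028.9 MB.
= 55.91 GiB.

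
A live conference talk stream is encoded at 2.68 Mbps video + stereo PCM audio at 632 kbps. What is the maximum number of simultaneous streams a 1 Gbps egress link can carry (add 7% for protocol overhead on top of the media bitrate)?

Audio: 632 kbps = 0.632 Mbps.
Per-viewer media rate: 3.312 Mbps.
On the wire with 7% overhead: 3.544 Mbps.
1 Gbps = 1,000 Mbps; 1,000 / 3.544 = 282.18 → 282 viewers.

282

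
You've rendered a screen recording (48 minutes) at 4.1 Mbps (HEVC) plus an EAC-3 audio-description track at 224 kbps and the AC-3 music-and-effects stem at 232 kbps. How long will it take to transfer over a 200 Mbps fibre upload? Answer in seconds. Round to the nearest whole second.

66 seconds

48 min = 2880 s
Audio total: 224 + 232 = 456 kbps = 0.456 Mbps.
Total bitrate: 4.556 Mbps.
File: 4.556 Mbps × 2880 s = 13121.3 Mb.
At 200 Mbps: 13121.3 / 200 = 65.6 s ≈ 65.6 seconds.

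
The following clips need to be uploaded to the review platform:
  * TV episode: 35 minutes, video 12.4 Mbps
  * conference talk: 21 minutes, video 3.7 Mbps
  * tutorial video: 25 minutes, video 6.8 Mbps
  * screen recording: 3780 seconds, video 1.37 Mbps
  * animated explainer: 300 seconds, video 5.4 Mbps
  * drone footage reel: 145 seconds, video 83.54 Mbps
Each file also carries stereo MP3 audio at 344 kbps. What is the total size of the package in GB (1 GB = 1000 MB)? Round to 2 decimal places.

Audio: 344 kbps = 0.344 Mbps.
TV episode: 12.744 Mbps × 2100 s = 26762.4 Mb
conference talk: 4.044 Mbps × 1260 s = 5095.4 Mb
tutorial video: 7.144 Mbps × 1500 s = 10716.0 Mb
screen recording: 1.714 Mbps × 3780 s = 6478.9 Mb
animated explainer: 5.744 Mbps × 300 s = 1723.2 Mb
drone footage reel: 83.884 Mbps × 145 s = 12163.2 Mb
Total: 62939.1 Mb = 7867.4 MB.
= 7.867 GB.

7.87 GB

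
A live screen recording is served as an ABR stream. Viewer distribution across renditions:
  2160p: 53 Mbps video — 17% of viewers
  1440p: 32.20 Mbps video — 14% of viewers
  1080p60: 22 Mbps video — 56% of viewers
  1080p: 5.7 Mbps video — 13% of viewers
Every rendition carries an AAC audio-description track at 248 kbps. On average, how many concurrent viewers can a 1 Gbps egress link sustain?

37

Audio: 248 kbps = 0.248 Mbps.
Average per-viewer bitrate: 0.17×53.248 + 0.14×32.448 + 0.56×22.248 + 0.13×5.948 = 26.827 Mbps.
1 Gbps = 1,000 Mbps; 1,000 / 26.827 = 37.28 → 37.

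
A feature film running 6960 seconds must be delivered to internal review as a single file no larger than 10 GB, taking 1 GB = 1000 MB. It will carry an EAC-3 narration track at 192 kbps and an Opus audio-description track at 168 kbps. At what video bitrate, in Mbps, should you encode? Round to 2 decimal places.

Budget: 10 GB = 80000.0 Mb.
Total bitrate budget: 80000.0 Mb / 6960 s = 11.494 Mbps.
Audio total: 192 + 168 = 360 kbps = 0.360 Mbps.
Video: 11.494 − 0.360 = 11.134 Mbps.

11.13 Mbps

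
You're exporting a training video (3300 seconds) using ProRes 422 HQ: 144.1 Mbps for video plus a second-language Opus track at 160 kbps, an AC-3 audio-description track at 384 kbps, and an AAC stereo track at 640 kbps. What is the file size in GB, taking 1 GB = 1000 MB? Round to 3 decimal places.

59.930 GB

Audio total: 160 + 384 + 640 = 1184 kbps = 1.184 Mbps.
Total bitrate: 144.1 + 1.184 = 145.284 Mbps.
Stream data: 145.284 Mbps × 3300 s = 479437.2 Mb.
479,437 Mb ÷ 8 = 59,930 MB → 59.93 GB.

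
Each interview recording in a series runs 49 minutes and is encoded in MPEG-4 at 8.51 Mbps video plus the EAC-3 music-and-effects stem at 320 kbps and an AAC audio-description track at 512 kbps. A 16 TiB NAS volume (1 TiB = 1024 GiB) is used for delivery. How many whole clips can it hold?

49 min = 2940 s
Audio total: 320 + 512 = 832 kbps = 0.832 Mbps.
Total bitrate: 9.342 Mbps.
Per item: 9.342 Mbps × 2940 s = 27,465 Mb = 3,433 MB.
Capacity: 16 TiB = 140,737,488 Mb; 5124.16 items → 5124 complete.

5124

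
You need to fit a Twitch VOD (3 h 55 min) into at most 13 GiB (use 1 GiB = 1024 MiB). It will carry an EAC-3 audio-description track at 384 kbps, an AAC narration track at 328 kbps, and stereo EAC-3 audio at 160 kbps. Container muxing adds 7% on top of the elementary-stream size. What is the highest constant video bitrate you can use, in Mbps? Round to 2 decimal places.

6.53 Mbps

Budget: 13 GiB = 111669.1 Mb.
Stream payload after overhead: 111669.1 / 1.07 = 104363.7 Mb.
3 h 55 min = 235 min = 14100 s
Total bitrate budget: 104363.7 Mb / 14100 s = 7.402 Mbps.
Audio total: 384 + 328 + 160 = 872 kbps = 0.872 Mbps.
Video: 7.402 − 0.872 = 6.530 Mbps.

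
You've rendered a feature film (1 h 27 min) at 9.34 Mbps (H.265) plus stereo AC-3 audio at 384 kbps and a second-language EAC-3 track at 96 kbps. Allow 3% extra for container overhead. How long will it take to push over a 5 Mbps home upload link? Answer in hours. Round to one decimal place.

1 h 27 min = 87 min = 5220 s
Audio total: 384 + 96 = 480 kbps = 0.480 Mbps.
Total bitrate: 9.820 Mbps.
File: 9.820 Mbps × 5220 s = 51260.4 Mb.
With 3% container overhead: ×1.03. → 52798.2 Mb.
At 5 Mbps: 52798.2 / 5 = 10559.6 s ≈ 2.93 hours.

2.9 hours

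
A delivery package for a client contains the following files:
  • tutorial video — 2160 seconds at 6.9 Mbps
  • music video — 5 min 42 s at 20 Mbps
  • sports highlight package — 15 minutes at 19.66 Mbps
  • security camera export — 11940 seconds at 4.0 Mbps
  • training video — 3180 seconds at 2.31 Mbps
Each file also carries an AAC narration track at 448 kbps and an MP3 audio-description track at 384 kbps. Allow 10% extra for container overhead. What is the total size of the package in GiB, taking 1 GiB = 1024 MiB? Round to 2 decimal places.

Audio total: 448 + 384 = 832 kbps = 0.832 Mbps.
tutorial video: 7.732 Mbps × 2160 s × 1.10 = 18371.2 Mb
music video: 20.832 Mbps × 342 s × 1.10 = 7837.0 Mb
sports highlight package: 20.492 Mbps × 900 s × 1.10 = 20287.1 Mb
security camera export: 4.832 Mbps × 11940 s × 1.10 = 63463.5 Mb
training video: 3.142 Mbps × 3180 s × 1.10 = 10990.7 Mb
Total: 120949.5 Mb = 15118.7 MB.
= 14.08 GiB.

14.08 GiB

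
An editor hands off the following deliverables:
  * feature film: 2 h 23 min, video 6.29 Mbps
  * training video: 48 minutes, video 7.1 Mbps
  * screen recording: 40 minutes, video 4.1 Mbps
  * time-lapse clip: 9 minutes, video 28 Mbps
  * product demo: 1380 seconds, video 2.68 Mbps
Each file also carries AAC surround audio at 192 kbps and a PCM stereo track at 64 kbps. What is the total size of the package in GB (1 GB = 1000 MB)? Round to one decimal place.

13.4 GB

Audio total: 192 + 64 = 256 kbps = 0.256 Mbps.
feature film: 6.546 Mbps × 8580 s = 56164.7 Mb
training video: 7.356 Mbps × 2880 s = 21185.3 Mb
screen recording: 4.356 Mbps × 2400 s = 10454.4 Mb
time-lapse clip: 28.256 Mbps × 540 s = 15258.2 Mb
product demo: 2.936 Mbps × 1380 s = 4051.7 Mb
Total: 107114.3 Mb = 13389.3 MB.
= 13.39 GB.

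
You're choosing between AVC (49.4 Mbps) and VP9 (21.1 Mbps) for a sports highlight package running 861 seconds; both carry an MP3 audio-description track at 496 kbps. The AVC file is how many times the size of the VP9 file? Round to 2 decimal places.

Audio: 496 kbps = 0.496 Mbps.
AVC: 49.896 Mbps × 861 s = 42960.5 Mb = 5.001 GiB.
VP9: 21.596 Mbps × 861 s = 18594.2 Mb = 2.165 GiB.
Ratio: 5.001 / 2.165 = 2.310.

2.31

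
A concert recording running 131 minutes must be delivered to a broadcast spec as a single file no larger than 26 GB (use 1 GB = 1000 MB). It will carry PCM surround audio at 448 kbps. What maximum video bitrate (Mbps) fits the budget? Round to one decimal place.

26.0 Mbps

Budget: 26 GB = 208000.0 Mb.
131 min = 7860 s
Total bitrate budget: 208000.0 Mb / 7860 s = 26.463 Mbps.
Audio: 448 kbps = 0.448 Mbps.
Video: 26.463 − 0.448 = 26.015 Mbps.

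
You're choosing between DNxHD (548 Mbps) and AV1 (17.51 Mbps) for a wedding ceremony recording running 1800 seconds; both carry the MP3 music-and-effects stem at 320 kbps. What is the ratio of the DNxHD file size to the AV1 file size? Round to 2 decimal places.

30.75

Audio: 320 kbps = 0.320 Mbps.
DNxHD: 548.320 Mbps × 1800 s = 986976.0 Mb = 123.372 GB.
AV1: 17.830 Mbps × 1800 s = 32094.0 Mb = 4.012 GB.
Ratio: 123.372 / 4.012 = 30.753.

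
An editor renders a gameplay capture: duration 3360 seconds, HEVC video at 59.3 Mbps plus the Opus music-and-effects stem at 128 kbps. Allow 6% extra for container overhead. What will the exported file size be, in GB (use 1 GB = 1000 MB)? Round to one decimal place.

Audio: 128 kbps = 0.128 Mbps.
Total bitrate: 59.3 + 0.128 = 59.428 Mbps.
Stream data: 59.428 Mbps × 3360 s = 199678.1 Mb.
With 6% container overhead: ×1.06.
211,659 Mb ÷ 8 = 26,457 MB → 26.46 GB.

26.5 GB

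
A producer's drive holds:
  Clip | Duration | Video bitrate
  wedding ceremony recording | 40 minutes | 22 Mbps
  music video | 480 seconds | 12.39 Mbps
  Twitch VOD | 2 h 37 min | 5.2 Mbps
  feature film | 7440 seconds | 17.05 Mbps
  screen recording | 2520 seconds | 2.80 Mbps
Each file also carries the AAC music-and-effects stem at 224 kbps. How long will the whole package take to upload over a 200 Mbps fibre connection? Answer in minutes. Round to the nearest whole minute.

21 minutes

Audio: 224 kbps = 0.224 Mbps.
wedding ceremony recording: 22.224 Mbps × 2400 s = 53337.6 Mb
music video: 12.614 Mbps × 480 s = 6054.7 Mb
Twitch VOD: 5.424 Mbps × 9420 s = 51094.1 Mb
feature film: 17.274 Mbps × 7440 s = 128518.6 Mb
screen recording: 3.024 Mbps × 2520 s = 7620.5 Mb
Total: 246625.4 Mb = 30828.2 MB.
At 200 Mbps: 246625.4 / 200 = 1233 s ≈ 20.6 minutes.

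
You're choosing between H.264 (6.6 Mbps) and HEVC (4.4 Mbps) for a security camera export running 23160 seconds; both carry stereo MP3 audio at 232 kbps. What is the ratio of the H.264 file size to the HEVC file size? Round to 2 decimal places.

1.47

Audio: 232 kbps = 0.232 Mbps.
H.264: 6.832 Mbps × 23160 s = 158229.1 Mb = 19.779 GB.
HEVC: 4.632 Mbps × 23160 s = 107277.1 Mb = 13.410 GB.
Ratio: 19.779 / 13.410 = 1.475.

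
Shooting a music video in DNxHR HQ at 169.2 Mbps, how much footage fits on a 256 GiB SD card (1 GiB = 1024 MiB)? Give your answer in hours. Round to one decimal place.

3.6 hours

Capacity: 256 GiB = 2,199,023 Mb.
Recording time: 2,199,023 / 169.200 = 12,997 s ≈ 3.61 hours.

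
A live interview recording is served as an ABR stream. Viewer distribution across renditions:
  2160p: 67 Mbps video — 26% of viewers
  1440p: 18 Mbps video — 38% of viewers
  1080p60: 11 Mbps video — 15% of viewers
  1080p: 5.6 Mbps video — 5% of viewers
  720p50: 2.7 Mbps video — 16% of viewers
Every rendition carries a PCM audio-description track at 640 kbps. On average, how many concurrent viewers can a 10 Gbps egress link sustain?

Audio: 640 kbps = 0.640 Mbps.
Average per-viewer bitrate: 0.26×67.640 + 0.38×18.640 + 0.15×11.640 + 0.05×6.240 + 0.16×3.340 = 27.262 Mbps.
10 Gbps = 10,000 Mbps; 10,000 / 27.262 = 366.81 → 366.

366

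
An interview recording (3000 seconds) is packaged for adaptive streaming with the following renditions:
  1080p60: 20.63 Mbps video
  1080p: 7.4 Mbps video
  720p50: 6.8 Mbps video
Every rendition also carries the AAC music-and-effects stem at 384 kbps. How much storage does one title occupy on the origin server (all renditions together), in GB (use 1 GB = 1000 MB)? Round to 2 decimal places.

Audio: 384 kbps = 0.384 Mbps.
Sum of rendition bitrates: (20.63+0.384) + (7.4+0.384) + (6.8+0.384) = 35.982 Mbps.
× 3000 s = 107,946 Mb = 13,493 MB = 13.49 GB.

13.49 GB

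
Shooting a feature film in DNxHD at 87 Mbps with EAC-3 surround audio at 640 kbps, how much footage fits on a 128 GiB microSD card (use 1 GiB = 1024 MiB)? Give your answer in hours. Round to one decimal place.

3.5 hours

Audio: 640 kbps = 0.640 Mbps.
Total bitrate: 87 + 0.640 = 87.640 Mbps.
Capacity: 128 GiB = 1,099,512 Mb.
Recording time: 1,099,512 / 87.640 = 12,546 s ≈ 3.48 hours.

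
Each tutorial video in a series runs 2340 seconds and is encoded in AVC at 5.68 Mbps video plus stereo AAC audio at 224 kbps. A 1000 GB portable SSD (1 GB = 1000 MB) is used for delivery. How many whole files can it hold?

579

Audio: 224 kbps = 0.224 Mbps.
Total bitrate: 5.904 Mbps.
Per item: 5.904 Mbps × 2340 s = 13,815 Mb = 1,727 MB.
Capacity: 1000 GB = 8,000,000 Mb; 579.07 items → 579 complete.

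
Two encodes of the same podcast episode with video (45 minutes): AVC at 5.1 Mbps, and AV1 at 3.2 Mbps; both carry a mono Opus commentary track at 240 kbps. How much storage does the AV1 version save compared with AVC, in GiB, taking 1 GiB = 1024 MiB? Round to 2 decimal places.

45 min = 2700 s
Audio: 240 kbps = 0.240 Mbps.
AVC: 5.340 Mbps × 2700 s = 14418.0 Mb = 1.678 GiB.
AV1: 3.440 Mbps × 2700 s = 9288.0 Mb = 1.081 GiB.
Saving: 1.678 − 1.081 = 0.597 GiB.

0.60 GiB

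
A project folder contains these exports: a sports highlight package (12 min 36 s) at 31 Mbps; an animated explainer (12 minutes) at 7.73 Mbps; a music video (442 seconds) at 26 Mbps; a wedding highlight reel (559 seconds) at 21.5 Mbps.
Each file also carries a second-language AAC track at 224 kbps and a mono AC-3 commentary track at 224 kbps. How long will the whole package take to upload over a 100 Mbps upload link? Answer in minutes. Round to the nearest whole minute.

Audio total: 224 + 224 = 448 kbps = 0.448 Mbps.
sports highlight package: 31.448 Mbps × 756 s = 23774.7 Mb
animated explainer: 8.178 Mbps × 720 s = 5888.2 Mb
music video: 26.448 Mbps × 442 s = 11690.0 Mb
wedding highlight reel: 21.948 Mbps × 559 s = 12268.9 Mb
Total: 53621.8 Mb = 6702.7 MB.
At 100 Mbps: 53621.8 / 100 = 536 s ≈ 8.94 minutes.

9 minutes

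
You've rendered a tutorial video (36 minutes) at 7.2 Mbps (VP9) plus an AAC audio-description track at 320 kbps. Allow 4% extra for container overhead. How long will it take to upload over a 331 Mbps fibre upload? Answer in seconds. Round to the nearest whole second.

36 min = 2160 s
Audio: 320 kbps = 0.320 Mbps.
Total bitrate: 7.520 Mbps.
File: 7.520 Mbps × 2160 s = 16243.2 Mb.
With 4% container overhead: ×1.04. → 16892.9 Mb.
At 331 Mbps: 16892.9 / 331 = 51.0 s ≈ 51 seconds.

51 seconds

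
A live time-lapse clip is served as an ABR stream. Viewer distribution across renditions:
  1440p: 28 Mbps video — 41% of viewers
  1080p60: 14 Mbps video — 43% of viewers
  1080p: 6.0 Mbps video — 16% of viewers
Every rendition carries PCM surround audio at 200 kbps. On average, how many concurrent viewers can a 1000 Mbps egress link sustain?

Audio: 200 kbps = 0.200 Mbps.
Average per-viewer bitrate: 0.41×28.200 + 0.43×14.200 + 0.16×6.200 = 18.660 Mbps.
1000 Mbps = 1,000 Mbps; 1,000 / 18.660 = 53.59 → 53.

53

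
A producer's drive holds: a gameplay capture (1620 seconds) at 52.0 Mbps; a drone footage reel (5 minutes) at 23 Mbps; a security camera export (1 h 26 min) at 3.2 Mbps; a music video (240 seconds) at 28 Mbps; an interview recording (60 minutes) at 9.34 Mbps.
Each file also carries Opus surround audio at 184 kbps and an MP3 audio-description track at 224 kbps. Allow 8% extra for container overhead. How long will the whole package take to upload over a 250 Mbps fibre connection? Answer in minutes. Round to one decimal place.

Audio total: 184 + 224 = 408 kbps = 0.408 Mbps.
gameplay capture: 52.408 Mbps × 1620 s × 1.08 = 91693.0 Mb
drone footage reel: 23.408 Mbps × 300 s × 1.08 = 7584.2 Mb
security camera export: 3.608 Mbps × 5160 s × 1.08 = 20106.7 Mb
music video: 28.408 Mbps × 240 s × 1.08 = 7363.4 Mb
interview recording: 9.748 Mbps × 3600 s × 1.08 = 37900.2 Mb
Total: 164647.5 Mb = 20580.9 MB.
At 250 Mbps: 164647.5 / 250 = 659 s ≈ 11 minutes.

11.0 minutes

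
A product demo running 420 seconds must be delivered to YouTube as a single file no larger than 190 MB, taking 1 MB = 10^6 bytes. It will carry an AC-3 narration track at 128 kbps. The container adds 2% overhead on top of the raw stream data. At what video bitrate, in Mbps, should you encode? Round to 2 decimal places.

3.42 Mbps

Budget: 190 MB = 1520.0 Mb.
Stream payload after overhead: 1520.0 / 1.02 = 1490.2 Mb.
Total bitrate budget: 1490.2 Mb / 420 s = 3.548 Mbps.
Audio: 128 kbps = 0.128 Mbps.
Video: 3.548 − 0.128 = 3.420 Mbps.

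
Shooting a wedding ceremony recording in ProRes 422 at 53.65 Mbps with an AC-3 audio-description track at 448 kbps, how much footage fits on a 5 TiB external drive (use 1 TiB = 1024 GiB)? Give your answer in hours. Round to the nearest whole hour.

226 hours

Audio: 448 kbps = 0.448 Mbps.
Total bitrate: 53.65 + 0.448 = 54.098 Mbps.
Capacity: 5 TiB = 43,980,465 Mb.
Recording time: 43,980,465 / 54.098 = 812,978 s ≈ 226 hours.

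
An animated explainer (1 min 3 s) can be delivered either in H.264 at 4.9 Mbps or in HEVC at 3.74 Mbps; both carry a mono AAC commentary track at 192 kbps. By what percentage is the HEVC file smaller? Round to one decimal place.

1 min 3 s = 63 s
Audio: 192 kbps = 0.192 Mbps.
H.264: 5.092 Mbps × 63 s = 320.8 Mb = 38.242 MiB.
HEVC: 3.932 Mbps × 63 s = 247.7 Mb = 29.530 MiB.
Reduction: (1 − 29.530/38.242) × 100 = 22.78%.

22.8%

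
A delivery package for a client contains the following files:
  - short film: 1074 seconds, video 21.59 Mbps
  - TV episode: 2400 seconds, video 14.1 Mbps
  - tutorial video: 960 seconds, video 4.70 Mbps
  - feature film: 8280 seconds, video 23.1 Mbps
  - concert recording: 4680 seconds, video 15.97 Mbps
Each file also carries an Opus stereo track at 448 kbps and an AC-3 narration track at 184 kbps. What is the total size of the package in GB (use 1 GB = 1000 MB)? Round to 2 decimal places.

Audio total: 448 + 184 = 632 kbps = 0.632 Mbps.
short film: 22.222 Mbps × 1074 s = 23866.4 Mb
TV episode: 14.732 Mbps × 2400 s = 35356.8 Mb
tutorial video: 5.332 Mbps × 960 s = 5118.7 Mb
feature film: 23.732 Mbps × 8280 s = 196501.0 Mb
concert recording: 16.602 Mbps × 4680 s = 77697.4 Mb
Total: 338540.3 Mb = 42317.5 MB.
= 42.32 GB.

42.32 GB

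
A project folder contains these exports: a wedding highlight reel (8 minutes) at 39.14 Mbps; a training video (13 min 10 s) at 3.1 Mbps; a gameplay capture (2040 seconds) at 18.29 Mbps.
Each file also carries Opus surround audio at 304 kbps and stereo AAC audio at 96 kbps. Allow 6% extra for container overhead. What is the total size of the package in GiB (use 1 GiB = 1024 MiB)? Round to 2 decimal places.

Audio total: 304 + 96 = 400 kbps = 0.400 Mbps.
wedding highlight reel: 39.540 Mbps × 480 s × 1.06 = 20118.0 Mb
training video: 3.500 Mbps × 790 s × 1.06 = 2930.9 Mb
gameplay capture: 18.690 Mbps × 2040 s × 1.06 = 40415.3 Mb
Total: 63464.1 Mb = 7933.0 MB.
= 7.388 GiB.

7.39 GiB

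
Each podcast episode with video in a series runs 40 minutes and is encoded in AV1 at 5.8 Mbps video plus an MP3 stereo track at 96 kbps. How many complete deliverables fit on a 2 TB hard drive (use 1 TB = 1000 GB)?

40 min = 2400 s
Audio: 96 kbps = 0.096 Mbps.
Total bitrate: 5.896 Mbps.
Per item: 5.896 Mbps × 2400 s = 14,150 Mb = 1,769 MB.
Capacity: 2 TB = 16,000,000 Mb; 1130.71 items → 1130 complete.

1130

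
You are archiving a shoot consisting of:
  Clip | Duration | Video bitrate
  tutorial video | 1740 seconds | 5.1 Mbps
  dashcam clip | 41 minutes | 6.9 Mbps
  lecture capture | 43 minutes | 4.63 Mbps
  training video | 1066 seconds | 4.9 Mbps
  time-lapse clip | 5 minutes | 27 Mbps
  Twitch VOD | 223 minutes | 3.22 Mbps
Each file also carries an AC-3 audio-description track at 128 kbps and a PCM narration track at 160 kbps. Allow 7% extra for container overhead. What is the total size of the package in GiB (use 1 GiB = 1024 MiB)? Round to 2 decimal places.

12.51 GiB

Audio total: 128 + 160 = 288 kbps = 0.288 Mbps.
tutorial video: 5.388 Mbps × 1740 s × 1.07 = 10031.4 Mb
dashcam clip: 7.188 Mbps × 2460 s × 1.07 = 18920.3 Mb
lecture capture: 4.918 Mbps × 2580 s × 1.07 = 13576.6 Mb
training video: 5.188 Mbps × 1066 s × 1.07 = 5917.5 Mb
time-lapse clip: 27.288 Mbps × 300 s × 1.07 = 8759.4 Mb
Twitch VOD: 3.508 Mbps × 13380 s × 1.07 = 50222.6 Mb
Total: 107427.9 Mb = 13428.5 MB.
= 12.51 GiB.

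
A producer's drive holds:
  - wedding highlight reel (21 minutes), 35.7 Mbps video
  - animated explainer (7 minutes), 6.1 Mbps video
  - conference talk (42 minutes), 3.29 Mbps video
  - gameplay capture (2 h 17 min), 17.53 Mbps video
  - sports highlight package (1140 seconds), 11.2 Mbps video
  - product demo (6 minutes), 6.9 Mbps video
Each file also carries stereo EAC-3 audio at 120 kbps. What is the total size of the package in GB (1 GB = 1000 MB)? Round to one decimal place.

27.1 GB

Audio: 120 kbps = 0.120 Mbps.
wedding highlight reel: 35.820 Mbps × 1260 s = 45133.2 Mb
animated explainer: 6.220 Mbps × 420 s = 2612.4 Mb
conference talk: 3.410 Mbps × 2520 s = 8593.2 Mb
gameplay capture: 17.650 Mbps × 8220 s = 145083.0 Mb
sports highlight package: 11.320 Mbps × 1140 s = 12904.8 Mb
product demo: 7.020 Mbps × 360 s = 2527.2 Mb
Total: 216853.8 Mb = 27106.7 MB.
= 27.11 GB.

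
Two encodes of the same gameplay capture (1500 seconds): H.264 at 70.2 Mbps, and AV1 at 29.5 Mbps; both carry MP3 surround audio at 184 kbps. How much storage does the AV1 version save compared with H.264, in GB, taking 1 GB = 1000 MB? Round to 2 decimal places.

Audio: 184 kbps = 0.184 Mbps.
H.264: 70.384 Mbps × 1500 s = 105576.0 Mb = 13.197 GB.
AV1: 29.684 Mbps × 1500 s = 44526.0 Mb = 5.566 GB.
Saving: 13.197 − 5.566 = 7.631 GB.

7.63 GB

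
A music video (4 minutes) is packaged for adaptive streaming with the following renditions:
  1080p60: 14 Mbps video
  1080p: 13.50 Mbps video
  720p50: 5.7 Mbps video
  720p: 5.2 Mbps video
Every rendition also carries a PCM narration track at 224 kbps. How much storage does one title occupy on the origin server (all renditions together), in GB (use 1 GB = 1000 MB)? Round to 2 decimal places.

1.18 GB

4 min = 240 s
Audio: 224 kbps = 0.224 Mbps.
Sum of rendition bitrates: (14+0.224) + (13.50+0.224) + (5.7+0.224) + (5.2+0.224) = 39.296 Mbps.
× 240 s = 9,431 Mb = 1,179 MB = 1.179 GB.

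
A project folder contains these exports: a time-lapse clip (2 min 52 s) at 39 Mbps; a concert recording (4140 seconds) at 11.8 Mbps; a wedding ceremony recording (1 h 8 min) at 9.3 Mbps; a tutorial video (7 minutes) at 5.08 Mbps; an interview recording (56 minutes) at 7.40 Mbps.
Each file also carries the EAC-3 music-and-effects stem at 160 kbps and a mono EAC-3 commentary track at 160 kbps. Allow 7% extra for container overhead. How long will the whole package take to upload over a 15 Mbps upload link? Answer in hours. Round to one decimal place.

Audio total: 160 + 160 = 320 kbps = 0.320 Mbps.
time-lapse clip: 39.320 Mbps × 172 s × 1.07 = 7236.5 Mb
concert recording: 12.120 Mbps × 4140 s × 1.07 = 53689.2 Mb
wedding ceremony recording: 9.620 Mbps × 4080 s × 1.07 = 41997.1 Mb
tutorial video: 5.400 Mbps × 420 s × 1.07 = 2426.8 Mb
interview recording: 7.720 Mbps × 3360 s × 1.07 = 27754.9 Mb
Total: 133104.4 Mb = 16638.1 MB.
At 15 Mbps: 133104.4 / 15 = 8874 s ≈ 2.46 hours.

2.5 hours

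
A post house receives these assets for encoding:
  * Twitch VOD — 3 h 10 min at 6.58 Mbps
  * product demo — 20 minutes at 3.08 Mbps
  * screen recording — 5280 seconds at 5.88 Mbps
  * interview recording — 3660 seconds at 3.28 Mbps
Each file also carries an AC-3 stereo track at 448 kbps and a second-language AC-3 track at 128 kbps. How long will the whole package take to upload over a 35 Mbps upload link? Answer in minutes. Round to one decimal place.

Audio total: 448 + 128 = 576 kbps = 0.576 Mbps.
Twitch VOD: 7.156 Mbps × 11400 s = 81578.4 Mb
product demo: 3.656 Mbps × 1200 s = 4387.2 Mb
screen recording: 6.456 Mbps × 5280 s = 34087.7 Mb
interview recording: 3.856 Mbps × 3660 s = 14113.0 Mb
Total: 134166.2 Mb = 16770.8 MB.
At 35 Mbps: 134166.2 / 35 = 3833 s ≈ 63.9 minutes.

63.9 minutes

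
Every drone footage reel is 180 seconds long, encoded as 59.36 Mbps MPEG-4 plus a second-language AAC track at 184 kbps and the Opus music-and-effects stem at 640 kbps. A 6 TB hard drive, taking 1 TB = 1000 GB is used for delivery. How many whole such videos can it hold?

4430

Audio total: 184 + 640 = 824 kbps = 0.824 Mbps.
Total bitrate: 60.184 Mbps.
Per item: 60.184 Mbps × 180 s = 10,833 Mb = 1,354 MB.
Capacity: 6 TB = 48,000,000 Mb; 4430.86 items → 4430 complete.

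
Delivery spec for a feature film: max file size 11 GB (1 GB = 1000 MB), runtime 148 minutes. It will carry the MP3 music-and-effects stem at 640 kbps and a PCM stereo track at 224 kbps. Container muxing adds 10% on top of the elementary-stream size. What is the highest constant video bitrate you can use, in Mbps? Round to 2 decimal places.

Budget: 11 GB = 88000.0 Mb.
Stream payload after overhead: 88000.0 / 1.10 = 80000.0 Mb.
148 min = 8880 s
Total bitrate budget: 80000.0 Mb / 8880 s = 9.009 Mbps.
Audio total: 640 + 224 = 864 kbps = 0.864 Mbps.
Video: 9.009 − 0.864 = 8.145 Mbps.

8.15 Mbps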